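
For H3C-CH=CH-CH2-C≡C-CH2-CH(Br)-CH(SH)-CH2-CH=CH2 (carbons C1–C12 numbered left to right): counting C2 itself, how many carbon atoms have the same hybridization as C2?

4

C2 is sp2 (one π bond).
C1: sp3
C2: sp2 ✓
C3: sp2 ✓
C4: sp3
C5: sp
C6: sp
C7: sp3
C8: sp3
C9: sp3
C10: sp3
C11: sp2 ✓
C12: sp2 ✓
4 carbons are sp2.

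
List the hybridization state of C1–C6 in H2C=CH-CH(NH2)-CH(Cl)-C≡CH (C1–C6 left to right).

C1 (3 σ bonds, plus one π bond) has steric number 3: sp2.
C2 is sp2: 3 σ bonds, plus one π bond, 3 electron-density regions.
C3 carries 4 σ bonds, giving a steric number of 4, so it is sp3.
C4 carries 4 σ bonds, giving a steric number of 4, so it is sp3.
C5: 2 σ bonds, plus two π bonds — 2 electron domains, sp.
C6 — 2 σ bonds, plus two π bonds. Steric number 2, so sp.

C1 sp2, C2 sp2, C3 sp3, C4 sp3, C5 sp, C6 sp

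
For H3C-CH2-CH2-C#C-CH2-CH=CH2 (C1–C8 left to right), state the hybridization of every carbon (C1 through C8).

C1 sp3, C2 sp3, C3 sp3, C4 sp, C5 sp, C6 sp3, C7 sp2, C8 sp2

C1: 4 σ bonds — 4 electron domains, sp3.
C2 has 4 σ bonds: steric number 4 → sp3.
C3 — 4 σ bonds. Steric number 4, so sp3.
C4: 2 σ bonds, plus two π bonds — 2 electron domains, sp.
C5 is sp: 2 σ bonds, plus two π bonds, 2 electron-density regions.
C6 is sp3: 4 σ bonds, 4 electron-density regions.
C7: 3 σ bonds, plus one π bond; 3 regions of electron density → sp2.
C8 — 3 σ bonds, plus one π bond. Steric number 3, so sp2.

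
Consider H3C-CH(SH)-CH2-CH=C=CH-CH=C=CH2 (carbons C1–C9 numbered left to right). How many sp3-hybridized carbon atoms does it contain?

3

C1: sp3 ✓
C2: sp3 ✓
C3: sp3 ✓
C4: sp2
C5: sp
C6: sp2
C7: sp2
C8: sp
C9: sp2
C1, C2, C3 → 3 sp3 carbons.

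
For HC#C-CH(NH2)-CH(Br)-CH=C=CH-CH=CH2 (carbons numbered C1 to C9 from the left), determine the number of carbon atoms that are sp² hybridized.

C1: sp
C2: sp
C3: sp3
C4: sp3
C5: sp2 ✓
C6: sp
C7: sp2 ✓
C8: sp2 ✓
C9: sp2 ✓
C5, C7, C8, C9 → 4 sp2 carbons.

4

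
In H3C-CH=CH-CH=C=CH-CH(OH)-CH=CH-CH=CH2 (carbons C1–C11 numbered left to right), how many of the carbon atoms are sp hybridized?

C1: sp3
C2: sp2
C3: sp2
C4: sp2
C5: sp ✓
C6: sp2
C7: sp3
C8: sp2
C9: sp2
C10: sp2
C11: sp2
C5 → 1 sp carbon.

1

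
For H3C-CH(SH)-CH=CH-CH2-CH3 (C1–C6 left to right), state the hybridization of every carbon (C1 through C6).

C1 — 4 σ bonds. Steric number 4, so sp3.
C2 (4 σ bonds) has steric number 4: sp3.
C3 is sp2: 3 σ bonds, plus one π bond, 3 electron-density regions.
C4: 3 σ bonds, plus one π bond; 3 regions of electron density → sp2.
C5 — 4 σ bonds. Steric number 4, so sp3.
C6 (4 σ bonds) has steric number 4: sp3.

C1 sp3, C2 sp3, C3 sp2, C4 sp2, C5 sp3, C6 sp3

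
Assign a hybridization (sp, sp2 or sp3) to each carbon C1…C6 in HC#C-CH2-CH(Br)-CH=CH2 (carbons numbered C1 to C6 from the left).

C1: 2 σ bonds, plus two π bonds — 2 electron domains, sp.
C2 is sp: 2 σ bonds, plus two π bonds, 2 electron-density regions.
C3 carries 4 σ bonds, giving a steric number of 4, so it is sp3.
C4: 4 σ bonds — 4 electron domains, sp3.
C5: 3 σ bonds, plus one π bond — 3 electron domains, sp2.
C6: 3 σ bonds, plus one π bond; 3 regions of electron density → sp2.

C1 sp, C2 sp, C3 sp3, C4 sp3, C5 sp2, C6 sp2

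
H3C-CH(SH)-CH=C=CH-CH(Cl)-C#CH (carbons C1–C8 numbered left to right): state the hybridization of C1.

C1 (4 σ bonds) has steric number 4: sp3.

sp3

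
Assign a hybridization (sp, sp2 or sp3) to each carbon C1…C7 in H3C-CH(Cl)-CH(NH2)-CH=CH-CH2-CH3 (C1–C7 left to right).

C1 carries 4 σ bonds, giving a steric number of 4, so it is sp3.
C2 is sp3: 4 σ bonds, 4 electron-density regions.
C3: 4 σ bonds; 4 regions of electron density → sp3.
C4 (3 σ bonds, plus one π bond) has steric number 3: sp2.
C5 (3 σ bonds, plus one π bond) has steric number 3: sp2.
C6 is sp3: 4 σ bonds, 4 electron-density regions.
C7: 4 σ bonds — 4 electron domains, sp3.

C1 sp3, C2 sp3, C3 sp3, C4 sp2, C5 sp2, C6 sp3, C7 sp3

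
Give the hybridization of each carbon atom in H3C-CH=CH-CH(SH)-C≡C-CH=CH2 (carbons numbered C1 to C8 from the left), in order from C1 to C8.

C1 (4 σ bonds) has steric number 4: sp3.
C2 has 3 σ bonds, plus one π bond: steric number 3 → sp2.
C3 — 3 σ bonds, plus one π bond. Steric number 3, so sp2.
C4: 4 σ bonds; 4 regions of electron density → sp3.
C5: 2 σ bonds, plus two π bonds; 2 regions of electron density → sp.
C6: 2 σ bonds, plus two π bonds — 2 electron domains, sp.
C7 is sp2: 3 σ bonds, plus one π bond, 3 electron-density regions.
C8: 3 σ bonds, plus one π bond; 3 regions of electron density → sp2.

C1 sp3, C2 sp2, C3 sp2, C4 sp3, C5 sp, C6 sp, C7 sp2, C8 sp2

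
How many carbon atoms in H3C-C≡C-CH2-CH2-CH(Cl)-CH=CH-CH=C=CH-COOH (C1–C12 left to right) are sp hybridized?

3

C1: sp3
C2: sp ✓
C3: sp ✓
C4: sp3
C5: sp3
C6: sp3
C7: sp2
C8: sp2
C9: sp2
C10: sp ✓
C11: sp2
C12: sp2
C2, C3, C10 → 3 sp carbons.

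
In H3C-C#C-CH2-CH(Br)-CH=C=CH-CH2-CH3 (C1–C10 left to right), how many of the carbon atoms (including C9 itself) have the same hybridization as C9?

5

C9 is sp3 (only σ bonds).
C1: sp3 ✓
C2: sp
C3: sp
C4: sp3 ✓
C5: sp3 ✓
C6: sp2
C7: sp
C8: sp2
C9: sp3 ✓
C10: sp3 ✓
5 carbons are sp3.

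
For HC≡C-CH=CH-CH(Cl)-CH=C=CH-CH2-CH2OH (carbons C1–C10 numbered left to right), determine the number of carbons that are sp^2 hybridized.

C1: sp
C2: sp
C3: sp2 ✓
C4: sp2 ✓
C5: sp3
C6: sp2 ✓
C7: sp
C8: sp2 ✓
C9: sp3
C10: sp3
C3, C4, C6, C8 → 4 sp2 carbons.

4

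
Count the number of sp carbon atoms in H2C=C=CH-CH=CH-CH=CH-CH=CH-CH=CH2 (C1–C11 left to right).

C1: sp2
C2: sp ✓
C3: sp2
C4: sp2
C5: sp2
C6: sp2
C7: sp2
C8: sp2
C9: sp2
C10: sp2
C11: sp2
C2 → 1 sp carbon.

1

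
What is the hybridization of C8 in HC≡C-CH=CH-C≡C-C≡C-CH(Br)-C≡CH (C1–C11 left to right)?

C8: 2 σ bonds, plus two π bonds — 2 electron domains, sp.

sp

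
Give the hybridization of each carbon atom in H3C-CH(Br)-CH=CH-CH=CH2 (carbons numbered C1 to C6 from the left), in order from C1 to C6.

C1 sp3, C2 sp3, C3 sp2, C4 sp2, C5 sp2, C6 sp2

C1 is sp3: 4 σ bonds, 4 electron-density regions.
C2: 4 σ bonds; 4 regions of electron density → sp3.
C3 is sp2: 3 σ bonds, plus one π bond, 3 electron-density regions.
C4 (3 σ bonds, plus one π bond) has steric number 3: sp2.
C5 has 3 σ bonds, plus one π bond: steric number 3 → sp2.
C6: 3 σ bonds, plus one π bond; 3 regions of electron density → sp2.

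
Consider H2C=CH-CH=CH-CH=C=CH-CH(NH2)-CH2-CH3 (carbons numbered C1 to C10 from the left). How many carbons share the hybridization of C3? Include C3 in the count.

6

C3 is sp2 (one π bond).
C1: sp2 ✓
C2: sp2 ✓
C3: sp2 ✓
C4: sp2 ✓
C5: sp2 ✓
C6: sp
C7: sp2 ✓
C8: sp3
C9: sp3
C10: sp3
6 carbons are sp2.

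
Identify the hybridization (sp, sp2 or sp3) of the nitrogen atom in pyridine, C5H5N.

N has two σ bonds and one lone pair in the ring plane (steric number 3 → sp2); its p orbital contributes one electron to the aromatic π system via the C=N double bond.

sp2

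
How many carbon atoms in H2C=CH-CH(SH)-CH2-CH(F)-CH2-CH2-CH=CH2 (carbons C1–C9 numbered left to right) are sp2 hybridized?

C1: sp2 ✓
C2: sp2 ✓
C3: sp3
C4: sp3
C5: sp3
C6: sp3
C7: sp3
C8: sp2 ✓
C9: sp2 ✓
C1, C2, C8, C9 → 4 sp2 carbons.

4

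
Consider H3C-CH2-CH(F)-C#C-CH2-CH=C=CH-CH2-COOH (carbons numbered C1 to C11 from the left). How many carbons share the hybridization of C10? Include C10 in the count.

5

C10 is sp3 (only σ bonds).
C1: sp3 ✓
C2: sp3 ✓
C3: sp3 ✓
C4: sp
C5: sp
C6: sp3 ✓
C7: sp2
C8: sp
C9: sp2
C10: sp3 ✓
C11: sp2
5 carbons are sp3.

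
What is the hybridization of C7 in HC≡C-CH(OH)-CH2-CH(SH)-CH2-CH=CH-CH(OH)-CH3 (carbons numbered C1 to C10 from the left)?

sp²

C7 has 3 σ bonds, plus one π bond: steric number 3 → sp2.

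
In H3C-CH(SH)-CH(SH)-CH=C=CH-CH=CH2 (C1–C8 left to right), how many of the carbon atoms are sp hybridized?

C1: sp3
C2: sp3
C3: sp3
C4: sp2
C5: sp ✓
C6: sp2
C7: sp2
C8: sp2
C5 → 1 sp carbon.

1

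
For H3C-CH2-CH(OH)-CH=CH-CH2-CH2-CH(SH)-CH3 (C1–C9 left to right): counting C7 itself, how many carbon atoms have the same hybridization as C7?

C7 is sp3 (only σ bonds).
C1: sp3 ✓
C2: sp3 ✓
C3: sp3 ✓
C4: sp2
C5: sp2
C6: sp3 ✓
C7: sp3 ✓
C8: sp3 ✓
C9: sp3 ✓
7 carbons are sp3.

7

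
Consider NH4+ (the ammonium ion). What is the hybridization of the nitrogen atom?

sp³

Four σ bonds, no lone pair → sp3, tetrahedral.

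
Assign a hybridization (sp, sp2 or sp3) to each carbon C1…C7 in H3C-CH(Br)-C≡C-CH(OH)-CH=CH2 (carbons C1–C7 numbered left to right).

C1: 4 σ bonds; 4 regions of electron density → sp3.
C2 has 4 σ bonds: steric number 4 → sp3.
C3 — 2 σ bonds, plus two π bonds. Steric number 2, so sp.
C4: 2 σ bonds, plus two π bonds — 2 electron domains, sp.
C5 — 4 σ bonds. Steric number 4, so sp3.
C6 carries 3 σ bonds, plus one π bond, giving a steric number of 3, so it is sp2.
C7 carries 3 σ bonds, plus one π bond, giving a steric number of 3, so it is sp2.

C1 sp3, C2 sp3, C3 sp, C4 sp, C5 sp3, C6 sp2, C7 sp2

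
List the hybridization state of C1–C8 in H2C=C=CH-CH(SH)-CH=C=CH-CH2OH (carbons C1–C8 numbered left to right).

C1 — 3 σ bonds, plus one π bond. Steric number 3, so sp2.
C2: 2 σ bonds, plus two π bonds; 2 regions of electron density → sp.
C3 carries 3 σ bonds, plus one π bond, giving a steric number of 3, so it is sp2.
C4: 4 σ bonds — 4 electron domains, sp3.
C5 carries 3 σ bonds, plus one π bond, giving a steric number of 3, so it is sp2.
C6 carries 2 σ bonds, plus two π bonds, giving a steric number of 2, so it is sp.
C7 (3 σ bonds, plus one π bond) has steric number 3: sp2.
C8 has 4 σ bonds: steric number 4 → sp3.

C1 sp2, C2 sp, C3 sp2, C4 sp3, C5 sp2, C6 sp, C7 sp2, C8 sp3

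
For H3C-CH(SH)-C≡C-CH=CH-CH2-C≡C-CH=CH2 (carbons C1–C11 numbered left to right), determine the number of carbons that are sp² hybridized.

4

C1: sp3
C2: sp3
C3: sp
C4: sp
C5: sp2 ✓
C6: sp2 ✓
C7: sp3
C8: sp
C9: sp
C10: sp2 ✓
C11: sp2 ✓
C5, C6, C10, C11 → 4 sp2 carbons.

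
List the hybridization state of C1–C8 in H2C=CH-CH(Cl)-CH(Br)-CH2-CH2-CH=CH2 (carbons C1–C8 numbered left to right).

C1 sp2, C2 sp2, C3 sp3, C4 sp3, C5 sp3, C6 sp3, C7 sp2, C8 sp2

C1 has 3 σ bonds, plus one π bond: steric number 3 → sp2.
C2 is sp2: 3 σ bonds, plus one π bond, 3 electron-density regions.
C3 has 4 σ bonds: steric number 4 → sp3.
C4: 4 σ bonds; 4 regions of electron density → sp3.
C5: 4 σ bonds; 4 regions of electron density → sp3.
C6 carries 4 σ bonds, giving a steric number of 4, so it is sp3.
C7: 3 σ bonds, plus one π bond; 3 regions of electron density → sp2.
C8 carries 3 σ bonds, plus one π bond, giving a steric number of 3, so it is sp2.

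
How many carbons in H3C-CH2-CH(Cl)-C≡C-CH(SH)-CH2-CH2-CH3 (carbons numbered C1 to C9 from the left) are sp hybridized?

2

C1: sp3
C2: sp3
C3: sp3
C4: sp ✓
C5: sp ✓
C6: sp3
C7: sp3
C8: sp3
C9: sp3
C4, C5 → 2 sp carbons.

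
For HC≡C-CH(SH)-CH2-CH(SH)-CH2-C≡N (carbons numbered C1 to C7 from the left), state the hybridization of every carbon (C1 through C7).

C1 sp, C2 sp, C3 sp3, C4 sp3, C5 sp3, C6 sp3, C7 sp

C1 carries 2 σ bonds, plus two π bonds, giving a steric number of 2, so it is sp.
C2 (2 σ bonds, plus two π bonds) has steric number 2: sp.
C3 is sp3: 4 σ bonds, 4 electron-density regions.
C4 (4 σ bonds) has steric number 4: sp3.
C5 carries 4 σ bonds, giving a steric number of 4, so it is sp3.
C6 — 4 σ bonds. Steric number 4, so sp3.
C7 has 2 σ bonds, plus two π bonds: steric number 2 → sp.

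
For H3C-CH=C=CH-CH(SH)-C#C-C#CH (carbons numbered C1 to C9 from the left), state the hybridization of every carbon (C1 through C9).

C1 (4 σ bonds) has steric number 4: sp3.
C2 has 3 σ bonds, plus one π bond: steric number 3 → sp2.
C3 is sp: 2 σ bonds, plus two π bonds, 2 electron-density regions.
C4 is sp2: 3 σ bonds, plus one π bond, 3 electron-density regions.
C5 has 4 σ bonds: steric number 4 → sp3.
C6 carries 2 σ bonds, plus two π bonds, giving a steric number of 2, so it is sp.
C7: 2 σ bonds, plus two π bonds — 2 electron domains, sp.
C8: 2 σ bonds, plus two π bonds — 2 electron domains, sp.
C9 has 2 σ bonds, plus two π bonds: steric number 2 → sp.

C1 sp3, C2 sp2, C3 sp, C4 sp2, C5 sp3, C6 sp, C7 sp, C8 sp, C9 sp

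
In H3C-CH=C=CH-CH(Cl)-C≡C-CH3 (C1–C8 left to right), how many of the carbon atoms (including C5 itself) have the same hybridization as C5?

3

C5 is sp3 (only σ bonds).
C1: sp3 ✓
C2: sp2
C3: sp
C4: sp2
C5: sp3 ✓
C6: sp
C7: sp
C8: sp3 ✓
3 carbons are sp3.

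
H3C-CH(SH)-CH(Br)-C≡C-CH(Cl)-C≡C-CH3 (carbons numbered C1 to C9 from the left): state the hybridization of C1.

sp³

C1 is sp3: 4 σ bonds, 4 electron-density regions.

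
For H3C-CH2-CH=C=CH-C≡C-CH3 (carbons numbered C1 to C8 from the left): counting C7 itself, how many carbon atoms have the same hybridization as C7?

3

C7 is sp (two π bonds).
C1: sp3
C2: sp3
C3: sp2
C4: sp ✓
C5: sp2
C6: sp ✓
C7: sp ✓
C8: sp3
3 carbons are sp.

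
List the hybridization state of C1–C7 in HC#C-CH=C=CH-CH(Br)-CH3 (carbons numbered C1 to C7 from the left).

C1 sp, C2 sp, C3 sp2, C4 sp, C5 sp2, C6 sp3, C7 sp3

C1 — 2 σ bonds, plus two π bonds. Steric number 2, so sp.
C2 — 2 σ bonds, plus two π bonds. Steric number 2, so sp.
C3 carries 3 σ bonds, plus one π bond, giving a steric number of 3, so it is sp2.
C4: 2 σ bonds, plus two π bonds — 2 electron domains, sp.
C5: 3 σ bonds, plus one π bond — 3 electron domains, sp2.
C6 — 4 σ bonds. Steric number 4, so sp3.
C7 is sp3: 4 σ bonds, 4 electron-density regions.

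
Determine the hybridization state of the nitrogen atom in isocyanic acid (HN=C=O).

sp^2

The nitrogen atom: 2 σ bonds and 1 lone pair, plus one π bond; 3 regions of electron density → sp2.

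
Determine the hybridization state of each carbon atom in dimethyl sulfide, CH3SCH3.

Each carbon atom has 4 σ bonds: steric number 4 → sp3.

sp³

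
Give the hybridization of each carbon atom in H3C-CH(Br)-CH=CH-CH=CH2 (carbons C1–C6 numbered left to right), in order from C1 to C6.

C1 sp3, C2 sp3, C3 sp2, C4 sp2, C5 sp2, C6 sp2

C1 carries 4 σ bonds, giving a steric number of 4, so it is sp3.
C2 is sp3: 4 σ bonds, 4 electron-density regions.
C3 carries 3 σ bonds, plus one π bond, giving a steric number of 3, so it is sp2.
C4 has 3 σ bonds, plus one π bond: steric number 3 → sp2.
C5 carries 3 σ bonds, plus one π bond, giving a steric number of 3, so it is sp2.
C6 — 3 σ bonds, plus one π bond. Steric number 3, so sp2.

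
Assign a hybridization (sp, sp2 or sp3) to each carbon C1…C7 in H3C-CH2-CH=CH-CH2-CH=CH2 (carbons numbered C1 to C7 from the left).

C1 has 4 σ bonds: steric number 4 → sp3.
C2: 4 σ bonds — 4 electron domains, sp3.
C3 is sp2: 3 σ bonds, plus one π bond, 3 electron-density regions.
C4 has 3 σ bonds, plus one π bond: steric number 3 → sp2.
C5 — 4 σ bonds. Steric number 4, so sp3.
C6: 3 σ bonds, plus one π bond — 3 electron domains, sp2.
C7: 3 σ bonds, plus one π bond; 3 regions of electron density → sp2.

C1 sp3, C2 sp3, C3 sp2, C4 sp2, C5 sp3, C6 sp2, C7 sp2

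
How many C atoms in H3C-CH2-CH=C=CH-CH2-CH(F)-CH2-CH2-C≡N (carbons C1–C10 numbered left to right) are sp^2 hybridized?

2

C1: sp3
C2: sp3
C3: sp2 ✓
C4: sp
C5: sp2 ✓
C6: sp3
C7: sp3
C8: sp3
C9: sp3
C10: sp
C3, C5 → 2 sp2 carbons.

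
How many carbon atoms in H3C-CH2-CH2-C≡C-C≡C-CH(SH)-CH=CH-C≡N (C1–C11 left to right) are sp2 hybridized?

C1: sp3
C2: sp3
C3: sp3
C4: sp
C5: sp
C6: sp
C7: sp
C8: sp3
C9: sp2 ✓
C10: sp2 ✓
C11: sp
C9, C10 → 2 sp2 carbons.

2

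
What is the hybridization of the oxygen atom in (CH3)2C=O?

sp2

One σ bond + two lone pairs = steric number 3 → sp2.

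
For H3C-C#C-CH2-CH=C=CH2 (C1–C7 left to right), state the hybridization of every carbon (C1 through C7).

C1 sp3, C2 sp, C3 sp, C4 sp3, C5 sp2, C6 sp, C7 sp2

C1 carries 4 σ bonds, giving a steric number of 4, so it is sp3.
C2 is sp: 2 σ bonds, plus two π bonds, 2 electron-density regions.
C3 is sp: 2 σ bonds, plus two π bonds, 2 electron-density regions.
C4: 4 σ bonds — 4 electron domains, sp3.
C5: 3 σ bonds, plus one π bond — 3 electron domains, sp2.
C6 has 2 σ bonds, plus two π bonds: steric number 2 → sp.
C7 has 3 σ bonds, plus one π bond: steric number 3 → sp2.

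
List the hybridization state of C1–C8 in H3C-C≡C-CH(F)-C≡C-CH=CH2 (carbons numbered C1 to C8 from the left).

C1 (4 σ bonds) has steric number 4: sp3.
C2 has 2 σ bonds, plus two π bonds: steric number 2 → sp.
C3: 2 σ bonds, plus two π bonds — 2 electron domains, sp.
C4 — 4 σ bonds. Steric number 4, so sp3.
C5 — 2 σ bonds, plus two π bonds. Steric number 2, so sp.
C6 — 2 σ bonds, plus two π bonds. Steric number 2, so sp.
C7 — 3 σ bonds, plus one π bond. Steric number 3, so sp2.
C8: 3 σ bonds, plus one π bond; 3 regions of electron density → sp2.

C1 sp3, C2 sp, C3 sp, C4 sp3, C5 sp, C6 sp, C7 sp2, C8 sp2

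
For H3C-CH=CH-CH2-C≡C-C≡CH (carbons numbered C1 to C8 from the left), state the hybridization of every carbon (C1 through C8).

C1 — 4 σ bonds. Steric number 4, so sp3.
C2 has 3 σ bonds, plus one π bond: steric number 3 → sp2.
C3: 3 σ bonds, plus one π bond — 3 electron domains, sp2.
C4 has 4 σ bonds: steric number 4 → sp3.
C5 carries 2 σ bonds, plus two π bonds, giving a steric number of 2, so it is sp.
C6 — 2 σ bonds, plus two π bonds. Steric number 2, so sp.
C7 is sp: 2 σ bonds, plus two π bonds, 2 electron-density regions.
C8 carries 2 σ bonds, plus two π bonds, giving a steric number of 2, so it is sp.

C1 sp3, C2 sp2, C3 sp2, C4 sp3, C5 sp, C6 sp, C7 sp, C8 sp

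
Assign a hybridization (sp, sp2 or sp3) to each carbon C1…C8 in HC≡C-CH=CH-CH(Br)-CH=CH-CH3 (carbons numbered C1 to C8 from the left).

C1 has 2 σ bonds, plus two π bonds: steric number 2 → sp.
C2 carries 2 σ bonds, plus two π bonds, giving a steric number of 2, so it is sp.
C3 is sp2: 3 σ bonds, plus one π bond, 3 electron-density regions.
C4 (3 σ bonds, plus one π bond) has steric number 3: sp2.
C5: 4 σ bonds — 4 electron domains, sp3.
C6 carries 3 σ bonds, plus one π bond, giving a steric number of 3, so it is sp2.
C7 — 3 σ bonds, plus one π bond. Steric number 3, so sp2.
C8 has 4 σ bonds: steric number 4 → sp3.

C1 sp, C2 sp, C3 sp2, C4 sp2, C5 sp3, C6 sp2, C7 sp2, C8 sp3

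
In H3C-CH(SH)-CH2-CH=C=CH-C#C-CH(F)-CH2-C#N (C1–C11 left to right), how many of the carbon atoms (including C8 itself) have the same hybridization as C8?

4

C8 is sp (two π bonds).
C1: sp3
C2: sp3
C3: sp3
C4: sp2
C5: sp ✓
C6: sp2
C7: sp ✓
C8: sp ✓
C9: sp3
C10: sp3
C11: sp ✓
4 carbons are sp.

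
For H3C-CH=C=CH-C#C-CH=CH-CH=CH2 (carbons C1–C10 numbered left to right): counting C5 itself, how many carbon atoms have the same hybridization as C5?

3

C5 is sp (two π bonds).
C1: sp3
C2: sp2
C3: sp ✓
C4: sp2
C5: sp ✓
C6: sp ✓
C7: sp2
C8: sp2
C9: sp2
C10: sp2
3 carbons are sp.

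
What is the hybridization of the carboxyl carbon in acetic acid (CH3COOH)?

sp2

The carboxyl carbon (3 σ bonds, plus one π bond) has steric number 3: sp2.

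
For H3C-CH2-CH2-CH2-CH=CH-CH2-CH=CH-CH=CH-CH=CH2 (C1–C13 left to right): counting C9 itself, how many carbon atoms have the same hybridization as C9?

8

C9 is sp2 (one π bond).
C1: sp3
C2: sp3
C3: sp3
C4: sp3
C5: sp2 ✓
C6: sp2 ✓
C7: sp3
C8: sp2 ✓
C9: sp2 ✓
C10: sp2 ✓
C11: sp2 ✓
C12: sp2 ✓
C13: sp2 ✓
8 carbons are sp2.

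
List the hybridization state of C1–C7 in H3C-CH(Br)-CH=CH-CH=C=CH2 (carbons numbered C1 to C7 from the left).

C1 sp3, C2 sp3, C3 sp2, C4 sp2, C5 sp2, C6 sp, C7 sp2

C1 has 4 σ bonds: steric number 4 → sp3.
C2 is sp3: 4 σ bonds, 4 electron-density regions.
C3 is sp2: 3 σ bonds, plus one π bond, 3 electron-density regions.
C4 has 3 σ bonds, plus one π bond: steric number 3 → sp2.
C5 is sp2: 3 σ bonds, plus one π bond, 3 electron-density regions.
C6 is sp: 2 σ bonds, plus two π bonds, 2 electron-density regions.
C7: 3 σ bonds, plus one π bond — 3 electron domains, sp2.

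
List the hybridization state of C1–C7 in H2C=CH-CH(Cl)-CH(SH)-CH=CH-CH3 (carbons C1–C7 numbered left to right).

C1 is sp2: 3 σ bonds, plus one π bond, 3 electron-density regions.
C2 (3 σ bonds, plus one π bond) has steric number 3: sp2.
C3 carries 4 σ bonds, giving a steric number of 4, so it is sp3.
C4 (4 σ bonds) has steric number 4: sp3.
C5 (3 σ bonds, plus one π bond) has steric number 3: sp2.
C6 — 3 σ bonds, plus one π bond. Steric number 3, so sp2.
C7 carries 4 σ bonds, giving a steric number of 4, so it is sp3.

C1 sp2, C2 sp2, C3 sp3, C4 sp3, C5 sp2, C6 sp2, C7 sp3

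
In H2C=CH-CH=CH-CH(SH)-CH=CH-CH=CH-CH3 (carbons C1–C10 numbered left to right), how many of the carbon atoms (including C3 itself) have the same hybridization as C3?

8

C3 is sp2 (one π bond).
C1: sp2 ✓
C2: sp2 ✓
C3: sp2 ✓
C4: sp2 ✓
C5: sp3
C6: sp2 ✓
C7: sp2 ✓
C8: sp2 ✓
C9: sp2 ✓
C10: sp3
8 carbons are sp2.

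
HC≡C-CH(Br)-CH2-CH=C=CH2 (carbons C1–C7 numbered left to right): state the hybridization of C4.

sp3

C4 — 4 σ bonds. Steric number 4, so sp3.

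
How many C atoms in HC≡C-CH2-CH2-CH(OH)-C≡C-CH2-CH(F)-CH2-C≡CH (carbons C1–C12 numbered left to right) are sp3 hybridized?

6

C1: sp
C2: sp
C3: sp3 ✓
C4: sp3 ✓
C5: sp3 ✓
C6: sp
C7: sp
C8: sp3 ✓
C9: sp3 ✓
C10: sp3 ✓
C11: sp
C12: sp
C3, C4, C5, C8, C9, C10 → 6 sp3 carbons.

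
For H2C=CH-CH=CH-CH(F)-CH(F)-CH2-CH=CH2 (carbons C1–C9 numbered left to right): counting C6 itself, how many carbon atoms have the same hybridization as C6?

3

C6 is sp3 (only σ bonds).
C1: sp2
C2: sp2
C3: sp2
C4: sp2
C5: sp3 ✓
C6: sp3 ✓
C7: sp3 ✓
C8: sp2
C9: sp2
3 carbons are sp3.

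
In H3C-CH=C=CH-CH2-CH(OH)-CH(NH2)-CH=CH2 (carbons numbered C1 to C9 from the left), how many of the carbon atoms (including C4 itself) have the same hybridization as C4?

C4 is sp2 (one π bond).
C1: sp3
C2: sp2 ✓
C3: sp
C4: sp2 ✓
C5: sp3
C6: sp3
C7: sp3
C8: sp2 ✓
C9: sp2 ✓
4 carbons are sp2.

4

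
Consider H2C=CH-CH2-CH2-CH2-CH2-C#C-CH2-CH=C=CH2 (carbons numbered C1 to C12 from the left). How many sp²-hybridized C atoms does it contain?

4

C1: sp2 ✓
C2: sp2 ✓
C3: sp3
C4: sp3
C5: sp3
C6: sp3
C7: sp
C8: sp
C9: sp3
C10: sp2 ✓
C11: sp
C12: sp2 ✓
C1, C2, C10, C12 → 4 sp2 carbons.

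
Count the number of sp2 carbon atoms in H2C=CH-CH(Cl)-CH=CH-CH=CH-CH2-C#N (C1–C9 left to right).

C1: sp2 ✓
C2: sp2 ✓
C3: sp3
C4: sp2 ✓
C5: sp2 ✓
C6: sp2 ✓
C7: sp2 ✓
C8: sp3
C9: sp
C1, C2, C4, C5, C6, C7 → 6 sp2 carbons.

6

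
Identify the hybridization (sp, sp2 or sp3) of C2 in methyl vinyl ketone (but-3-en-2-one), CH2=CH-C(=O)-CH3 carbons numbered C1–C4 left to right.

C2 is sp2: 3 σ bonds, plus one π bond, 3 electron-density regions.

sp^2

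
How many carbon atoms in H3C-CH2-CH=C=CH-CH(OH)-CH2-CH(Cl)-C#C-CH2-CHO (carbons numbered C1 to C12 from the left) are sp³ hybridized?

C1: sp3 ✓
C2: sp3 ✓
C3: sp2
C4: sp
C5: sp2
C6: sp3 ✓
C7: sp3 ✓
C8: sp3 ✓
C9: sp
C10: sp
C11: sp3 ✓
C12: sp2
C1, C2, C6, C7, C8, C11 → 6 sp3 carbons.

6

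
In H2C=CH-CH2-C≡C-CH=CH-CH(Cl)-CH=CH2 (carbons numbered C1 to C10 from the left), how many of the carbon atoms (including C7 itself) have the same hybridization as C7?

C7 is sp2 (one π bond).
C1: sp2 ✓
C2: sp2 ✓
C3: sp3
C4: sp
C5: sp
C6: sp2 ✓
C7: sp2 ✓
C8: sp3
C9: sp2 ✓
C10: sp2 ✓
6 carbons are sp2.

6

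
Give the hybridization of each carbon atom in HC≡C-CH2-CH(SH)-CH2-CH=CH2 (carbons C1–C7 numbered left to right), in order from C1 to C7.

C1 sp, C2 sp, C3 sp3, C4 sp3, C5 sp3, C6 sp2, C7 sp2

C1: 2 σ bonds, plus two π bonds — 2 electron domains, sp.
C2 (2 σ bonds, plus two π bonds) has steric number 2: sp.
C3 (4 σ bonds) has steric number 4: sp3.
C4 carries 4 σ bonds, giving a steric number of 4, so it is sp3.
C5 has 4 σ bonds: steric number 4 → sp3.
C6: 3 σ bonds, plus one π bond — 3 electron domains, sp2.
C7: 3 σ bonds, plus one π bond; 3 regions of electron density → sp2.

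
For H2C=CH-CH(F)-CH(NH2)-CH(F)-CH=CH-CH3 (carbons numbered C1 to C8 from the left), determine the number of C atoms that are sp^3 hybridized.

4

C1: sp2
C2: sp2
C3: sp3 ✓
C4: sp3 ✓
C5: sp3 ✓
C6: sp2
C7: sp2
C8: sp3 ✓
C3, C4, C5, C8 → 4 sp3 carbons.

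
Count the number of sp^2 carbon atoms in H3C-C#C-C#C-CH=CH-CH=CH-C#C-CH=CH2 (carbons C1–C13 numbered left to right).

6

C1: sp3
C2: sp
C3: sp
C4: sp
C5: sp
C6: sp2 ✓
C7: sp2 ✓
C8: sp2 ✓
C9: sp2 ✓
C10: sp
C11: sp
C12: sp2 ✓
C13: sp2 ✓
C6, C7, C8, C9, C12, C13 → 6 sp2 carbons.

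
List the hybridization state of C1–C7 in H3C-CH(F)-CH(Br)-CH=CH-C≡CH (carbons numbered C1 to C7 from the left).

C1 sp3, C2 sp3, C3 sp3, C4 sp2, C5 sp2, C6 sp, C7 sp

C1: 4 σ bonds — 4 electron domains, sp3.
C2: 4 σ bonds; 4 regions of electron density → sp3.
C3: 4 σ bonds; 4 regions of electron density → sp3.
C4: 3 σ bonds, plus one π bond — 3 electron domains, sp2.
C5 (3 σ bonds, plus one π bond) has steric number 3: sp2.
C6: 2 σ bonds, plus two π bonds; 2 regions of electron density → sp.
C7 (2 σ bonds, plus two π bonds) has steric number 2: sp.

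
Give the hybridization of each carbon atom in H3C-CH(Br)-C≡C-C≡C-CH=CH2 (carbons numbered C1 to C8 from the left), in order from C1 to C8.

C1 sp3, C2 sp3, C3 sp, C4 sp, C5 sp, C6 sp, C7 sp2, C8 sp2

C1 is sp3: 4 σ bonds, 4 electron-density regions.
C2: 4 σ bonds — 4 electron domains, sp3.
C3 (2 σ bonds, plus two π bonds) has steric number 2: sp.
C4 — 2 σ bonds, plus two π bonds. Steric number 2, so sp.
C5: 2 σ bonds, plus two π bonds — 2 electron domains, sp.
C6 is sp: 2 σ bonds, plus two π bonds, 2 electron-density regions.
C7 (3 σ bonds, plus one π bond) has steric number 3: sp2.
C8 (3 σ bonds, plus one π bond) has steric number 3: sp2.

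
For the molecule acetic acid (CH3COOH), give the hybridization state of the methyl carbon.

The methyl carbon carries 4 σ bonds, giving a steric number of 4, so it is sp3.

sp³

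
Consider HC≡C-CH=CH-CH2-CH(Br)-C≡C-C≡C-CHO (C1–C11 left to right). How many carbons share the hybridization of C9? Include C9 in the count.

6

C9 is sp (two π bonds).
C1: sp ✓
C2: sp ✓
C3: sp2
C4: sp2
C5: sp3
C6: sp3
C7: sp ✓
C8: sp ✓
C9: sp ✓
C10: sp ✓
C11: sp2
6 carbons are sp.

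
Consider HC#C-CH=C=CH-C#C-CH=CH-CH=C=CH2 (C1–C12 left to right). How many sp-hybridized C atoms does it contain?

C1: sp ✓
C2: sp ✓
C3: sp2
C4: sp ✓
C5: sp2
C6: sp ✓
C7: sp ✓
C8: sp2
C9: sp2
C10: sp2
C11: sp ✓
C12: sp2
C1, C2, C4, C6, C7, C11 → 6 sp carbons.

6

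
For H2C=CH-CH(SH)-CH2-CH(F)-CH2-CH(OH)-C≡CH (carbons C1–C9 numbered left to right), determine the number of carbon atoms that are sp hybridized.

C1: sp2
C2: sp2
C3: sp3
C4: sp3
C5: sp3
C6: sp3
C7: sp3
C8: sp ✓
C9: sp ✓
C8, C9 → 2 sp carbons.

2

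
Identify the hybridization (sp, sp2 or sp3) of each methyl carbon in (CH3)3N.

Each methyl carbon (4 σ bonds) has steric number 4: sp3.

sp3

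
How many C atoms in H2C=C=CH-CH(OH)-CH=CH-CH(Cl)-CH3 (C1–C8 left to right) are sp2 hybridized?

4

C1: sp2 ✓
C2: sp
C3: sp2 ✓
C4: sp3
C5: sp2 ✓
C6: sp2 ✓
C7: sp3
C8: sp3
C1, C3, C5, C6 → 4 sp2 carbons.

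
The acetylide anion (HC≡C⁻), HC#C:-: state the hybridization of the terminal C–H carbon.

The terminal C–H carbon: 2 σ bonds, plus two π bonds — 2 electron domains, sp.

sp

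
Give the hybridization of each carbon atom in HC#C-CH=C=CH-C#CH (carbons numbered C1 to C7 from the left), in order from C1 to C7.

C1 is sp: 2 σ bonds, plus two π bonds, 2 electron-density regions.
C2: 2 σ bonds, plus two π bonds — 2 electron domains, sp.
C3 (3 σ bonds, plus one π bond) has steric number 3: sp2.
C4: 2 σ bonds, plus two π bonds — 2 electron domains, sp.
C5 — 3 σ bonds, plus one π bond. Steric number 3, so sp2.
C6: 2 σ bonds, plus two π bonds — 2 electron domains, sp.
C7 carries 2 σ bonds, plus two π bonds, giving a steric number of 2, so it is sp.

C1 sp, C2 sp, C3 sp2, C4 sp, C5 sp2, C6 sp, C7 sp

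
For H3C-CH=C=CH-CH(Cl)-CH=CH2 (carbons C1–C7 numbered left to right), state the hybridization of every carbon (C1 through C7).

C1 (4 σ bonds) has steric number 4: sp3.
C2: 3 σ bonds, plus one π bond — 3 electron domains, sp2.
C3 carries 2 σ bonds, plus two π bonds, giving a steric number of 2, so it is sp.
C4 — 3 σ bonds, plus one π bond. Steric number 3, so sp2.
C5 is sp3: 4 σ bonds, 4 electron-density regions.
C6 is sp2: 3 σ bonds, plus one π bond, 3 electron-density regions.
C7: 3 σ bonds, plus one π bond — 3 electron domains, sp2.

C1 sp3, C2 sp2, C3 sp, C4 sp2, C5 sp3, C6 sp2, C7 sp2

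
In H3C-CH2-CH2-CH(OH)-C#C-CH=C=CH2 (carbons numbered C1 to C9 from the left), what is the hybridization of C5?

C5 carries 2 σ bonds, plus two π bonds, giving a steric number of 2, so it is sp.

sp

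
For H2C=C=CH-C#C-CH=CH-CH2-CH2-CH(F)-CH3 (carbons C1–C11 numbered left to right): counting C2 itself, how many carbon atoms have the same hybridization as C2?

C2 is sp (two π bonds).
C1: sp2
C2: sp ✓
C3: sp2
C4: sp ✓
C5: sp ✓
C6: sp2
C7: sp2
C8: sp3
C9: sp3
C10: sp3
C11: sp3
3 carbons are sp.

3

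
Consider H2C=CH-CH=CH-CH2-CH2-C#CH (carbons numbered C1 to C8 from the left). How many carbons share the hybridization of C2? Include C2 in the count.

C2 is sp2 (one π bond).
C1: sp2 ✓
C2: sp2 ✓
C3: sp2 ✓
C4: sp2 ✓
C5: sp3
C6: sp3
C7: sp
C8: sp
4 carbons are sp2.

4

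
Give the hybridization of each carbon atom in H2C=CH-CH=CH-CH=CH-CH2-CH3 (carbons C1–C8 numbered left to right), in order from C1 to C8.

C1: 3 σ bonds, plus one π bond — 3 electron domains, sp2.
C2 (3 σ bonds, plus one π bond) has steric number 3: sp2.
C3 has 3 σ bonds, plus one π bond: steric number 3 → sp2.
C4 is sp2: 3 σ bonds, plus one π bond, 3 electron-density regions.
C5 (3 σ bonds, plus one π bond) has steric number 3: sp2.
C6 carries 3 σ bonds, plus one π bond, giving a steric number of 3, so it is sp2.
C7 is sp3: 4 σ bonds, 4 electron-density regions.
C8 — 4 σ bonds. Steric number 4, so sp3.

C1 sp2, C2 sp2, C3 sp2, C4 sp2, C5 sp2, C6 sp2, C7 sp3, C8 sp3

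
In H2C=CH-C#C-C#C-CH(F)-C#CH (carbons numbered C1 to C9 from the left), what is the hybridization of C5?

sp

C5 (2 σ bonds, plus two π bonds) has steric number 2: sp.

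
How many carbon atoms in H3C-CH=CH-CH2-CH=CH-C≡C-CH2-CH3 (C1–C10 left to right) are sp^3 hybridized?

4

C1: sp3 ✓
C2: sp2
C3: sp2
C4: sp3 ✓
C5: sp2
C6: sp2
C7: sp
C8: sp
C9: sp3 ✓
C10: sp3 ✓
C1, C4, C9, C10 → 4 sp3 carbons.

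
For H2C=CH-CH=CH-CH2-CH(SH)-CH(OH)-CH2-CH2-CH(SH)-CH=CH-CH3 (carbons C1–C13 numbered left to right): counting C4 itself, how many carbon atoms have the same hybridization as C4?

C4 is sp2 (one π bond).
C1: sp2 ✓
C2: sp2 ✓
C3: sp2 ✓
C4: sp2 ✓
C5: sp3
C6: sp3
C7: sp3
C8: sp3
C9: sp3
C10: sp3
C11: sp2 ✓
C12: sp2 ✓
C13: sp3
6 carbons are sp2.

6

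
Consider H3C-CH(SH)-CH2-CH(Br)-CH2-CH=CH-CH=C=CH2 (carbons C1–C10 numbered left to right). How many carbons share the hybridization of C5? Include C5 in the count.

5

C5 is sp3 (only σ bonds).
C1: sp3 ✓
C2: sp3 ✓
C3: sp3 ✓
C4: sp3 ✓
C5: sp3 ✓
C6: sp2
C7: sp2
C8: sp2
C9: sp
C10: sp2
5 carbons are sp3.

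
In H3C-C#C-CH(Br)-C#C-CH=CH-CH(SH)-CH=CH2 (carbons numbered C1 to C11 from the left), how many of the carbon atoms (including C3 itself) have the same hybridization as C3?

C3 is sp (two π bonds).
C1: sp3
C2: sp ✓
C3: sp ✓
C4: sp3
C5: sp ✓
C6: sp ✓
C7: sp2
C8: sp2
C9: sp3
C10: sp2
C11: sp2
4 carbons are sp.

4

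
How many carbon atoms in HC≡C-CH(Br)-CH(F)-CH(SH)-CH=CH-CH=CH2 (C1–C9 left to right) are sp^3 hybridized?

C1: sp
C2: sp
C3: sp3 ✓
C4: sp3 ✓
C5: sp3 ✓
C6: sp2
C7: sp2
C8: sp2
C9: sp2
C3, C4, C5 → 3 sp3 carbons.

3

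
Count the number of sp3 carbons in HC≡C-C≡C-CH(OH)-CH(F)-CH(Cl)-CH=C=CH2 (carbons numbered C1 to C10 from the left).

3

C1: sp
C2: sp
C3: sp
C4: sp
C5: sp3 ✓
C6: sp3 ✓
C7: sp3 ✓
C8: sp2
C9: sp
C10: sp2
C5, C6, C7 → 3 sp3 carbons.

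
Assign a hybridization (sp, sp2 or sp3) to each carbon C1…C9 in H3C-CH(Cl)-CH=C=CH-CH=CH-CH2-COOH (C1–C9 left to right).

C1 carries 4 σ bonds, giving a steric number of 4, so it is sp3.
C2 is sp3: 4 σ bonds, 4 electron-density regions.
C3 (3 σ bonds, plus one π bond) has steric number 3: sp2.
C4: 2 σ bonds, plus two π bonds; 2 regions of electron density → sp.
C5 carries 3 σ bonds, plus one π bond, giving a steric number of 3, so it is sp2.
C6 carries 3 σ bonds, plus one π bond, giving a steric number of 3, so it is sp2.
C7 carries 3 σ bonds, plus one π bond, giving a steric number of 3, so it is sp2.
C8: 4 σ bonds; 4 regions of electron density → sp3.
C9: 3 σ bonds, plus one π bond — 3 electron domains, sp2.

C1 sp3, C2 sp3, C3 sp2, C4 sp, C5 sp2, C6 sp2, C7 sp2, C8 sp3, C9 sp2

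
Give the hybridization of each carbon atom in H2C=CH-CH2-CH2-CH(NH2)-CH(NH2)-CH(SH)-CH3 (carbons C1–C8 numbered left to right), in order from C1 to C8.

C1 sp2, C2 sp2, C3 sp3, C4 sp3, C5 sp3, C6 sp3, C7 sp3, C8 sp3

C1: 3 σ bonds, plus one π bond — 3 electron domains, sp2.
C2: 3 σ bonds, plus one π bond; 3 regions of electron density → sp2.
C3 carries 4 σ bonds, giving a steric number of 4, so it is sp3.
C4 (4 σ bonds) has steric number 4: sp3.
C5 has 4 σ bonds: steric number 4 → sp3.
C6 has 4 σ bonds: steric number 4 → sp3.
C7: 4 σ bonds — 4 electron domains, sp3.
C8: 4 σ bonds; 4 regions of electron density → sp3.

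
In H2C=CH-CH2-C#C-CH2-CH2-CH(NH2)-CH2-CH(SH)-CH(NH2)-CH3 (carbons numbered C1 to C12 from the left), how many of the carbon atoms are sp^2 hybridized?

C1: sp2 ✓
C2: sp2 ✓
C3: sp3
C4: sp
C5: sp
C6: sp3
C7: sp3
C8: sp3
C9: sp3
C10: sp3
C11: sp3
C12: sp3
C1, C2 → 2 sp2 carbons.

2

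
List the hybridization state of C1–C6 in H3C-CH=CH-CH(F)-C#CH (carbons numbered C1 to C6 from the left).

C1 sp3, C2 sp2, C3 sp2, C4 sp3, C5 sp, C6 sp

C1 has 4 σ bonds: steric number 4 → sp3.
C2: 3 σ bonds, plus one π bond — 3 electron domains, sp2.
C3 carries 3 σ bonds, plus one π bond, giving a steric number of 3, so it is sp2.
C4 (4 σ bonds) has steric number 4: sp3.
C5: 2 σ bonds, plus two π bonds; 2 regions of electron density → sp.
C6 — 2 σ bonds, plus two π bonds. Steric number 2, so sp.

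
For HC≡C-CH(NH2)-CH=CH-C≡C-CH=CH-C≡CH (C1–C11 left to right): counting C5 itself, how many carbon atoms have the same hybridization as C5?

C5 is sp2 (one π bond).
C1: sp
C2: sp
C3: sp3
C4: sp2 ✓
C5: sp2 ✓
C6: sp
C7: sp
C8: sp2 ✓
C9: sp2 ✓
C10: sp
C11: sp
4 carbons are sp2.

4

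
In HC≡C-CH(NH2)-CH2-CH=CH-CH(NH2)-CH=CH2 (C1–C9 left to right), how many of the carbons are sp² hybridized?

C1: sp
C2: sp
C3: sp3
C4: sp3
C5: sp2 ✓
C6: sp2 ✓
C7: sp3
C8: sp2 ✓
C9: sp2 ✓
C5, C6, C8, C9 → 4 sp2 carbons.

4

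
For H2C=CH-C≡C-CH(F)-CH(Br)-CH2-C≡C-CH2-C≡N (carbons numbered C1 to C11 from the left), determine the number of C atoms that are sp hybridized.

5

C1: sp2
C2: sp2
C3: sp ✓
C4: sp ✓
C5: sp3
C6: sp3
C7: sp3
C8: sp ✓
C9: sp ✓
C10: sp3
C11: sp ✓
C3, C4, C8, C9, C11 → 5 sp carbons.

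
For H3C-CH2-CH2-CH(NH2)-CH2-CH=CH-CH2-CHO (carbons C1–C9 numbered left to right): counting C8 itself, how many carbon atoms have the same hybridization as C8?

6

C8 is sp3 (only σ bonds).
C1: sp3 ✓
C2: sp3 ✓
C3: sp3 ✓
C4: sp3 ✓
C5: sp3 ✓
C6: sp2
C7: sp2
C8: sp3 ✓
C9: sp2
6 carbons are sp3.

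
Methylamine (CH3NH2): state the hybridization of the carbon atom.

The carbon atom is sp3: 4 σ bonds, 4 electron-density regions.

sp³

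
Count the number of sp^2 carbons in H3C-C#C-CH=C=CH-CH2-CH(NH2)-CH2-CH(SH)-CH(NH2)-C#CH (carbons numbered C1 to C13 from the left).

C1: sp3
C2: sp
C3: sp
C4: sp2 ✓
C5: sp
C6: sp2 ✓
C7: sp3
C8: sp3
C9: sp3
C10: sp3
C11: sp3
C12: sp
C13: sp
C4, C6 → 2 sp2 carbons.

2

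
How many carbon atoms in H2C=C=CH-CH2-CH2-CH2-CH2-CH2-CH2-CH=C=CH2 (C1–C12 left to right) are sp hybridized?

C1: sp2
C2: sp ✓
C3: sp2
C4: sp3
C5: sp3
C6: sp3
C7: sp3
C8: sp3
C9: sp3
C10: sp2
C11: sp ✓
C12: sp2
C2, C11 → 2 sp carbons.

2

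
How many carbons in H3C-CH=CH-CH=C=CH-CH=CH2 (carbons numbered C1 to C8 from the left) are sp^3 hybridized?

1

C1: sp3 ✓
C2: sp2
C3: sp2
C4: sp2
C5: sp
C6: sp2
C7: sp2
C8: sp2
C1 → 1 sp3 carbon.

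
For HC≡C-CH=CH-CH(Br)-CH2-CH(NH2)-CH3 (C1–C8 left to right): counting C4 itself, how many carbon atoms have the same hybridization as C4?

2

C4 is sp2 (one π bond).
C1: sp
C2: sp
C3: sp2 ✓
C4: sp2 ✓
C5: sp3
C6: sp3
C7: sp3
C8: sp3
2 carbons are sp2.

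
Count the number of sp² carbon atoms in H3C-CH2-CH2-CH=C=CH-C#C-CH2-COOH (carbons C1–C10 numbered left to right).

3

C1: sp3
C2: sp3
C3: sp3
C4: sp2 ✓
C5: sp
C6: sp2 ✓
C7: sp
C8: sp
C9: sp3
C10: sp2 ✓
C4, C6, C10 → 3 sp2 carbons.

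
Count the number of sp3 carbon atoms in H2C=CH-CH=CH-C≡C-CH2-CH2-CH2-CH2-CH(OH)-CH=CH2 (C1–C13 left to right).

C1: sp2
C2: sp2
C3: sp2
C4: sp2
C5: sp
C6: sp
C7: sp3 ✓
C8: sp3 ✓
C9: sp3 ✓
C10: sp3 ✓
C11: sp3 ✓
C12: sp2
C13: sp2
C7, C8, C9, C10, C11 → 5 sp3 carbons.

5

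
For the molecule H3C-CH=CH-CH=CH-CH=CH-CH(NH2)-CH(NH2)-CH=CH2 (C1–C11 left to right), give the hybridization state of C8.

C8: 4 σ bonds; 4 regions of electron density → sp3.

sp³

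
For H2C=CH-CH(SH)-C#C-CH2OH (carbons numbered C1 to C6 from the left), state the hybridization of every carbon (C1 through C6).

C1: 3 σ bonds, plus one π bond; 3 regions of electron density → sp2.
C2 — 3 σ bonds, plus one π bond. Steric number 3, so sp2.
C3 carries 4 σ bonds, giving a steric number of 4, so it is sp3.
C4: 2 σ bonds, plus two π bonds; 2 regions of electron density → sp.
C5 — 2 σ bonds, plus two π bonds. Steric number 2, so sp.
C6 — 4 σ bonds. Steric number 4, so sp3.

C1 sp2, C2 sp2, C3 sp3, C4 sp, C5 sp, C6 sp3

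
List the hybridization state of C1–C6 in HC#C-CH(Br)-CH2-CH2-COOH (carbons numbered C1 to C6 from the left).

C1 sp, C2 sp, C3 sp3, C4 sp3, C5 sp3, C6 sp2

C1 is sp: 2 σ bonds, plus two π bonds, 2 electron-density regions.
C2 carries 2 σ bonds, plus two π bonds, giving a steric number of 2, so it is sp.
C3: 4 σ bonds; 4 regions of electron density → sp3.
C4 has 4 σ bonds: steric number 4 → sp3.
C5 has 4 σ bonds: steric number 4 → sp3.
C6 — 3 σ bonds, plus one π bond. Steric number 3, so sp2.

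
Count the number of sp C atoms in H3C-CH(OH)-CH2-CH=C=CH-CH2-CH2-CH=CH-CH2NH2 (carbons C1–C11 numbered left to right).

1

C1: sp3
C2: sp3
C3: sp3
C4: sp2
C5: sp ✓
C6: sp2
C7: sp3
C8: sp3
C9: sp2
C10: sp2
C11: sp3
C5 → 1 sp carbon.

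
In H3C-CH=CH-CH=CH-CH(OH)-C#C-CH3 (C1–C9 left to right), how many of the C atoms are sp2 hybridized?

4

C1: sp3
C2: sp2 ✓
C3: sp2 ✓
C4: sp2 ✓
C5: sp2 ✓
C6: sp3
C7: sp
C8: sp
C9: sp3
C2, C3, C4, C5 → 4 sp2 carbons.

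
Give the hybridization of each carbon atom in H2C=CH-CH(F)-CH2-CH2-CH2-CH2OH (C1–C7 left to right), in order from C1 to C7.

C1 sp2, C2 sp2, C3 sp3, C4 sp3, C5 sp3, C6 sp3, C7 sp3

C1: 3 σ bonds, plus one π bond — 3 electron domains, sp2.
C2 — 3 σ bonds, plus one π bond. Steric number 3, so sp2.
C3: 4 σ bonds; 4 regions of electron density → sp3.
C4: 4 σ bonds — 4 electron domains, sp3.
C5 — 4 σ bonds. Steric number 4, so sp3.
C6: 4 σ bonds — 4 electron domains, sp3.
C7 (4 σ bonds) has steric number 4: sp3.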